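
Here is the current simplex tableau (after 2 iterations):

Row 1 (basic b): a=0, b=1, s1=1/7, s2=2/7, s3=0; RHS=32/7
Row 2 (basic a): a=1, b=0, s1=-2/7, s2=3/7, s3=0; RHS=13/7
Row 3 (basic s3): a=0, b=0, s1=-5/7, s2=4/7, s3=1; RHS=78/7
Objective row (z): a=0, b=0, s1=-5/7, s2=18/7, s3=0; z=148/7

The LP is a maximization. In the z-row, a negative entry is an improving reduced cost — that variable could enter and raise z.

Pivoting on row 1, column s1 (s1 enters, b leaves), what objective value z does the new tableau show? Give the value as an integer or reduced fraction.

Minimum ratio for s1: (32/7)/(1/7) = 32.
z changes by −(z-row coeff of s1)·ratio = −(-5/7)·32 = 160/7.
New z = 148/7 + (160/7) = 44.

44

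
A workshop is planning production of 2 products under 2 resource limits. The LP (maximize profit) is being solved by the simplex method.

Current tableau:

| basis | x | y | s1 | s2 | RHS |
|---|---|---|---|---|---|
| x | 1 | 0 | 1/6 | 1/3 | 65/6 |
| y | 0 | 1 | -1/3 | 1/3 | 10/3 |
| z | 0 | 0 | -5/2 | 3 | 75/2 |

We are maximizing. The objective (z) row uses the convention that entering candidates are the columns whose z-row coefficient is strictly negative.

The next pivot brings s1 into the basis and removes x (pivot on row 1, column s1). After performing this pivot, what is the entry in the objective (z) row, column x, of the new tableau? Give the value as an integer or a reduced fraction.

Pivot element is row 1, column s1: 1/6.
Normalize row 1: new (row 1, x) = 1/(1/6) = 6.
z-row ← z-row − (-5/2)·(new row 1): 0 − (-5/2)·6 = 15.

15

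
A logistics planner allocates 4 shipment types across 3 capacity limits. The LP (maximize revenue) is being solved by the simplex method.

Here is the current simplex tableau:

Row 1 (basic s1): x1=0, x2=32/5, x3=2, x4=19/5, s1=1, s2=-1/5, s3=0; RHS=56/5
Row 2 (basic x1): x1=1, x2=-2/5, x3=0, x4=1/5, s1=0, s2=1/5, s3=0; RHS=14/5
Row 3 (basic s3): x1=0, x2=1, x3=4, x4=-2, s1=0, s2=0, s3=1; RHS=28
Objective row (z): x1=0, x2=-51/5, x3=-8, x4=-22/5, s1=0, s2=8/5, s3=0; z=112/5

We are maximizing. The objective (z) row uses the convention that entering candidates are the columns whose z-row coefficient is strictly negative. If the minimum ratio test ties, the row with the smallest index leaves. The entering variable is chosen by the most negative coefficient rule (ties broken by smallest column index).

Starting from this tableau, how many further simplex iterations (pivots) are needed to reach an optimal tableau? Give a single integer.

pivot: x2 in, s1 out → z = 161/4
pivot: x3 in, x2 out → z = 336/5
No improving column remains; optimal.

2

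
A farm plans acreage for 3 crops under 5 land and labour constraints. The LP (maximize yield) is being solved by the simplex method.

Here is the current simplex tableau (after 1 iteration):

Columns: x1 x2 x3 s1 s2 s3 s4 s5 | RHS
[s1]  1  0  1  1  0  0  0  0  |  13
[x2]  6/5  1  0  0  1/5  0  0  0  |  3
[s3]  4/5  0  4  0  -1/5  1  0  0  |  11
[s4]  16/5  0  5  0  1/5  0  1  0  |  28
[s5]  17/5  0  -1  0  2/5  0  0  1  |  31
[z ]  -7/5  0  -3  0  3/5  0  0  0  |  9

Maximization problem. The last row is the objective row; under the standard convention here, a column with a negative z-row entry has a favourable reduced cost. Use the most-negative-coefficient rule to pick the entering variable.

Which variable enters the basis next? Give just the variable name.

x3

Objective-row coefficients: x1: -7/5, x2: 0, x3: -3, s1: 0, s2: 3/5, s3: 0, s4: 0, s5: 0.
The most negative is -3 in column x3, so x3 enters.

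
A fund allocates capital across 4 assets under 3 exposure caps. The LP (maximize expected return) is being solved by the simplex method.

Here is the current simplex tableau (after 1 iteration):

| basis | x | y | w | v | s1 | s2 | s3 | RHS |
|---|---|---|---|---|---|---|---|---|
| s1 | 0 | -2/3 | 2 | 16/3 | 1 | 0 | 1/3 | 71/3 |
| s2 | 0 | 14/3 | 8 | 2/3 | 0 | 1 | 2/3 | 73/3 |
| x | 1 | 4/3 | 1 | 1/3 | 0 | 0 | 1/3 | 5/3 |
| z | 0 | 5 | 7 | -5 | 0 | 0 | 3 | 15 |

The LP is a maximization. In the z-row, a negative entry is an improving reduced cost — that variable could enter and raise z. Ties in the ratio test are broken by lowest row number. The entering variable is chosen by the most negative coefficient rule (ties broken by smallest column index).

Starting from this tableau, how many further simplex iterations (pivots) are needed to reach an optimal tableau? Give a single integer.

1

pivot: v in, s1 out → z = 595/16
No improving column remains; optimal.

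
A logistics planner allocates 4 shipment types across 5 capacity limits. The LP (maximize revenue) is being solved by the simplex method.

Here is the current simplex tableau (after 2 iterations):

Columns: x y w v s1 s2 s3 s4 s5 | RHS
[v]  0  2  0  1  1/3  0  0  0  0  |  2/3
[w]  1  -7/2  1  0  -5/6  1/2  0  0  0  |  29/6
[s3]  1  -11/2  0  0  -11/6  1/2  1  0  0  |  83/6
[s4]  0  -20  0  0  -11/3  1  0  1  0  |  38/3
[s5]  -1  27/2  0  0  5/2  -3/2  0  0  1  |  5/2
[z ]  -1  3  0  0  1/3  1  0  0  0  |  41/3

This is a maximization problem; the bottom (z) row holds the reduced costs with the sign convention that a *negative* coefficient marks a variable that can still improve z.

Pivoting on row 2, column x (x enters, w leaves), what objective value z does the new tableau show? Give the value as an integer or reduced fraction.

37/2

Minimum ratio for x: (29/6)/1 = 29/6.
z changes by −(z-row coeff of x)·ratio = −(-1)·(29/6) = 29/6.
New z = 41/3 + (29/6) = 37/2.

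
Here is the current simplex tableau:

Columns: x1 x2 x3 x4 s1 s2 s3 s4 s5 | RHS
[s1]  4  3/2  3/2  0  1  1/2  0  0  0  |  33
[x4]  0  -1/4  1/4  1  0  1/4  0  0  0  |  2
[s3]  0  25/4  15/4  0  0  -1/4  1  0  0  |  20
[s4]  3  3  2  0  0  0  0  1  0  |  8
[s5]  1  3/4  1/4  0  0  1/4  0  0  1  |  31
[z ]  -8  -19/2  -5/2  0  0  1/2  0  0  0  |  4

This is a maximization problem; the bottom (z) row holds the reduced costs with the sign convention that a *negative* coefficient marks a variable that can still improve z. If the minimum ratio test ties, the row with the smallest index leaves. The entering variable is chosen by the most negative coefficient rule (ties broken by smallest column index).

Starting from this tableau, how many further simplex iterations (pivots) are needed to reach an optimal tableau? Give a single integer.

1

pivot: x2 in, s4 out → z = 88/3
No improving column remains; optimal.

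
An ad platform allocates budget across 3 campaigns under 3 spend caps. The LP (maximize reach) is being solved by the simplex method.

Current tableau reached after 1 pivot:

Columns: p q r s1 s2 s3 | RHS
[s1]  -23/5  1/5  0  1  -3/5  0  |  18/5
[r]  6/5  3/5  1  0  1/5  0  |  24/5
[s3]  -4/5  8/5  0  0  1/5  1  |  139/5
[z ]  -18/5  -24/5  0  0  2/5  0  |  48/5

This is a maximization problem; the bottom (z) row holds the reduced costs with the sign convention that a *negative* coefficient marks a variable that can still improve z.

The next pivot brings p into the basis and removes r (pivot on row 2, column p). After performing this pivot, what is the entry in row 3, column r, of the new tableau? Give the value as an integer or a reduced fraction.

2/3

Pivot element is row 2, column p: 6/5.
Normalize row 2: new (row 2, r) = 1/(6/5) = 5/6.
row 3 ← row 3 − (-4/5)·(new row 2): 0 − (-4/5)·(5/6) = 2/3.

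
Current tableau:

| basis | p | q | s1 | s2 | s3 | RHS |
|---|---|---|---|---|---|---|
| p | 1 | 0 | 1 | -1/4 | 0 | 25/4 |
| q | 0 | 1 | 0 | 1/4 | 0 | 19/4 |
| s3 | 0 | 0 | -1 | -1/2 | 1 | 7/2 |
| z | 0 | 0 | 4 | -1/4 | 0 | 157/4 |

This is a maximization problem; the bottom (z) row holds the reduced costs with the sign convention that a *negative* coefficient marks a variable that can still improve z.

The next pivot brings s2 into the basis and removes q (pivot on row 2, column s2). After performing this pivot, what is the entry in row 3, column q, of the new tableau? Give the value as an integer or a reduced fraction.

2

Pivot element is row 2, column s2: 1/4.
Normalize row 2: new (row 2, q) = 1/(1/4) = 4.
row 3 ← row 3 − (-1/2)·(new row 2): 0 − (-1/2)·4 = 2.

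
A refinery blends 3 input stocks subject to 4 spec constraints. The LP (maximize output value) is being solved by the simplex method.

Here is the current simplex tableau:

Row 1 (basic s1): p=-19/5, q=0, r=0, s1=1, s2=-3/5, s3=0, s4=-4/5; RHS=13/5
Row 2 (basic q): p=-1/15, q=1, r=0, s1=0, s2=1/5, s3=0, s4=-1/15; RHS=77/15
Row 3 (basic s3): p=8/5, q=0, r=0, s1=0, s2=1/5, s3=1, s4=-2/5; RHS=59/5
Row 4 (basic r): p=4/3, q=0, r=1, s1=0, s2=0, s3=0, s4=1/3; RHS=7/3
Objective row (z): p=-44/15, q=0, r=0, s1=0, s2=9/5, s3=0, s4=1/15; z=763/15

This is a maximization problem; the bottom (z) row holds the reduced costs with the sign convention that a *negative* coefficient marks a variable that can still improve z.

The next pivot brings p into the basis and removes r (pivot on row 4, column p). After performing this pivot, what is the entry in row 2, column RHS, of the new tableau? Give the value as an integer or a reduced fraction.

21/4

Pivot element is row 4, column p: 4/3.
Normalize row 4: new (row 4, RHS) = (7/3)/(4/3) = 7/4.
row 2 ← row 2 − (-1/15)·(new row 4): 77/15 − (-1/15)·(7/4) = 21/4.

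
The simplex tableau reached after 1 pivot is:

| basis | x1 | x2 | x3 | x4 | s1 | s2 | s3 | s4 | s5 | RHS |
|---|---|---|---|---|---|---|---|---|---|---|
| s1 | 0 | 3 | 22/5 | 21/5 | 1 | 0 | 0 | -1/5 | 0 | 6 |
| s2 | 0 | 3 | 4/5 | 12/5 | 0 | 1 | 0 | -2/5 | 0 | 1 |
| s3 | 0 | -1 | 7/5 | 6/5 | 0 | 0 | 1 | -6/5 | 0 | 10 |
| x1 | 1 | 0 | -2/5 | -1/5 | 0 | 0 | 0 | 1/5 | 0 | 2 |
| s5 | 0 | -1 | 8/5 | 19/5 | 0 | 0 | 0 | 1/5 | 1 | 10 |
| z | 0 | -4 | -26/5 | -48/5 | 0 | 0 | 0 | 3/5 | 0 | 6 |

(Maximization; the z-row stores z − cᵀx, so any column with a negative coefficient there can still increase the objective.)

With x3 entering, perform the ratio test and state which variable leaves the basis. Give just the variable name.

s2

Ratios: row 1 (s1): 6/(22/5) = 15/11; row 2 (s2): 1/(4/5) = 5/4; row 3 (s3): 10/(7/5) = 50/7; row 4 (x1): entry -2/5 ≤ 0, skip; row 5 (s5): 10/(8/5) = 25/4.
Minimum ratio 5/4 is in the s2 row, so s2 leaves.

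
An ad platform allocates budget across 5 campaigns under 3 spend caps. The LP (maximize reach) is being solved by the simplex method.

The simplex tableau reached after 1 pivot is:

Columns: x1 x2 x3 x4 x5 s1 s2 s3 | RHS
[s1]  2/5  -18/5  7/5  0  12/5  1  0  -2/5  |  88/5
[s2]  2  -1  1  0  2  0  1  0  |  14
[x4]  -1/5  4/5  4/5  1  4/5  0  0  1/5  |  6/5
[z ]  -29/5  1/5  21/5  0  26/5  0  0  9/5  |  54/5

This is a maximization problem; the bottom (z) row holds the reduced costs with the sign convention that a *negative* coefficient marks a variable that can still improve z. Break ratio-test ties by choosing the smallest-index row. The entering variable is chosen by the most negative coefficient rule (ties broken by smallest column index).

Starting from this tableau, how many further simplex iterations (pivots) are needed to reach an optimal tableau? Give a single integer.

pivot: x1 in, s2 out → z = 257/5
pivot: x2 in, x4 out → z = 430/7
No improving column remains; optimal.

2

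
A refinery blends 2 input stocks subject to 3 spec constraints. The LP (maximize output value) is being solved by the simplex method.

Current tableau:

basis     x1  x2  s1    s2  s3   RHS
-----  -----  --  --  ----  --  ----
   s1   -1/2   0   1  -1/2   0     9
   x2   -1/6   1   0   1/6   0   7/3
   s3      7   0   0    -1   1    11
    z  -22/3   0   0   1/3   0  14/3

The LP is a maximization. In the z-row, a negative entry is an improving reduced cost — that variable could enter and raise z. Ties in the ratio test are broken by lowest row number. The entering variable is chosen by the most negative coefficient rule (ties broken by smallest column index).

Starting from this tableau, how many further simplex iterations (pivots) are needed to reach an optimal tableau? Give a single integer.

pivot: x1 in, s3 out → z = 340/21
pivot: s2 in, x2 out → z = 175/6
No improving column remains; optimal.

2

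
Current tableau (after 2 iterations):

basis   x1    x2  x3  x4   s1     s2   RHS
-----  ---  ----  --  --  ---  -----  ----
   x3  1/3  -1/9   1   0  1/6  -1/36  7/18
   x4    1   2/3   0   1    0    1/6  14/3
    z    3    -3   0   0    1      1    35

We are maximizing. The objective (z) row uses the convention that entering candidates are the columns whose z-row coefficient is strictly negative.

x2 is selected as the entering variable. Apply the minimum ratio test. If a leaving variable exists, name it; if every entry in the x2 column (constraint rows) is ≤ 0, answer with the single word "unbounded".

Ratios: row 1 (x3): entry -1/9 ≤ 0, skip; row 2 (x4): (14/3)/(2/3) = 7.
Minimum ratio is in the x4 row, so x4 leaves.

x4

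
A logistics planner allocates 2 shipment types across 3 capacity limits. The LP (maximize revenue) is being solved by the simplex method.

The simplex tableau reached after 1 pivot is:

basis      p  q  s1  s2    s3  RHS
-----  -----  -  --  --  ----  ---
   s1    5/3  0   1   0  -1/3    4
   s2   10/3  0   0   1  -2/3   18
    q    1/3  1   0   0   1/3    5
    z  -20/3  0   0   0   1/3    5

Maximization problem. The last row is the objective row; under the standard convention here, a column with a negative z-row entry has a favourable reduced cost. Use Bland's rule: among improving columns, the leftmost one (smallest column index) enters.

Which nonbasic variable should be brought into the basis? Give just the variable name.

p

Objective-row coefficients: p: -20/3, q: 0, s1: 0, s2: 0, s3: 1/3.
Improving columns: p. Bland's rule picks the smallest column index → p.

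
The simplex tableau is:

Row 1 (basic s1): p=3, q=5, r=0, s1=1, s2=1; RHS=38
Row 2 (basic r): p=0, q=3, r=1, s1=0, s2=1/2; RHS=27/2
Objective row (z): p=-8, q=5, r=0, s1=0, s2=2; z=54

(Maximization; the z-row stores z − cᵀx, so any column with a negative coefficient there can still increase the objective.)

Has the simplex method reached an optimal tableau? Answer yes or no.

no

Column p has objective-row coefficient -8, which is negative; an improving pivot exists, so not yet optimal.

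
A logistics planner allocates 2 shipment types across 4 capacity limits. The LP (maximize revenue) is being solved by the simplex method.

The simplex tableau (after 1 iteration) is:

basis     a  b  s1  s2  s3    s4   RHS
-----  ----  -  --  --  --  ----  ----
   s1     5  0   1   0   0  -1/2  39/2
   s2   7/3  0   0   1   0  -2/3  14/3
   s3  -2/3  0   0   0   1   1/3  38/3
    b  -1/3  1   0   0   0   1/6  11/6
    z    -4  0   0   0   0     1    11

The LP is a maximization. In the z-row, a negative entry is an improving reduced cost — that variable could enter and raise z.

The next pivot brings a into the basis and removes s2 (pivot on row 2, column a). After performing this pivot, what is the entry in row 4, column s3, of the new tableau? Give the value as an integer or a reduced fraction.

0

Pivot element is row 2, column a: 7/3.
Normalize row 2: new (row 2, s3) = 0/(7/3) = 0.
row 4 ← row 4 − (-1/3)·(new row 2): 0 − (-1/3)·0 = 0.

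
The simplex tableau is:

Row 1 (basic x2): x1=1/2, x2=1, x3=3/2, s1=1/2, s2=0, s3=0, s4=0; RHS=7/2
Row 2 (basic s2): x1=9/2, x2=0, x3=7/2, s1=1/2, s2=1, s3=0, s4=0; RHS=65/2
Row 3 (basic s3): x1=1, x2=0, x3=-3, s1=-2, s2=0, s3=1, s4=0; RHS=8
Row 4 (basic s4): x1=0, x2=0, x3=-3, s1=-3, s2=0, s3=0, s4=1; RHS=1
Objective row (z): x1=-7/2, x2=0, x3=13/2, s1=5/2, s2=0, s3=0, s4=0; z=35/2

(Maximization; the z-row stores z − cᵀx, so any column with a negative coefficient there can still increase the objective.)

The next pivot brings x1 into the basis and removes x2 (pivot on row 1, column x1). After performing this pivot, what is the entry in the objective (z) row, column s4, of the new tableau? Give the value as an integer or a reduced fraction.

Pivot element is row 1, column x1: 1/2.
Normalize row 1: new (row 1, s4) = 0/(1/2) = 0.
z-row ← z-row − (-7/2)·(new row 1): 0 − (-7/2)·0 = 0.

0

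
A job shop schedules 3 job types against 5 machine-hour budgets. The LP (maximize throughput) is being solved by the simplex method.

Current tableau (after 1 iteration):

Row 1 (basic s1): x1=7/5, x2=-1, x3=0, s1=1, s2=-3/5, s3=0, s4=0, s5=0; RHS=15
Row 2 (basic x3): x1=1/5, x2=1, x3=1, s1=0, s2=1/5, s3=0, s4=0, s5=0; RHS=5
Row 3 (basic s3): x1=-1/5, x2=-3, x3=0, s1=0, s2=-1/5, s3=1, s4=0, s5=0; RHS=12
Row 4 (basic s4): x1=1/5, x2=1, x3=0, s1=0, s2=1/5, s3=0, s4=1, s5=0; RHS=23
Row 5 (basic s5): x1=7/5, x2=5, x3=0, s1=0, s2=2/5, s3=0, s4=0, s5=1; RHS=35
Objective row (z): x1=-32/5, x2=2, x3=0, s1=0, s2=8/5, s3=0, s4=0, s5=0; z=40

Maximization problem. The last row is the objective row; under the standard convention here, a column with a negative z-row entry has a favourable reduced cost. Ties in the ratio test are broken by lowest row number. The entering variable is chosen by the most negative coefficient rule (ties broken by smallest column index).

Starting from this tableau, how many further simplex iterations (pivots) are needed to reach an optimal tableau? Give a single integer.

3

pivot: x1 in, s1 out → z = 760/7
pivot: x2 in, x3 out → z = 115
pivot: s2 in, x2 out → z = 120
No improving column remains; optimal.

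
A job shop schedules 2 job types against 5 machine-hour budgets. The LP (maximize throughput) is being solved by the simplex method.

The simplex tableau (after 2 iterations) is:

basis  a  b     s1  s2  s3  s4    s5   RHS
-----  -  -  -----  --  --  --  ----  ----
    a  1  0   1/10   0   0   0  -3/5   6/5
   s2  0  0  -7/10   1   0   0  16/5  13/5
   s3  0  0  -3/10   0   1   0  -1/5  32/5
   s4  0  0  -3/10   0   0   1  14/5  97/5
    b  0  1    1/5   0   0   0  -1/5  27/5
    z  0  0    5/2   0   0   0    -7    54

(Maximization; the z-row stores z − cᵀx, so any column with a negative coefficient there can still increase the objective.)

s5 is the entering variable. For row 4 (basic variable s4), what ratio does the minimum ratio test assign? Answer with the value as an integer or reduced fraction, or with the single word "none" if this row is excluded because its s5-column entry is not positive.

97/14

Ratio = RHS / (s5 entry) = (97/5) / (14/5) = 97/14.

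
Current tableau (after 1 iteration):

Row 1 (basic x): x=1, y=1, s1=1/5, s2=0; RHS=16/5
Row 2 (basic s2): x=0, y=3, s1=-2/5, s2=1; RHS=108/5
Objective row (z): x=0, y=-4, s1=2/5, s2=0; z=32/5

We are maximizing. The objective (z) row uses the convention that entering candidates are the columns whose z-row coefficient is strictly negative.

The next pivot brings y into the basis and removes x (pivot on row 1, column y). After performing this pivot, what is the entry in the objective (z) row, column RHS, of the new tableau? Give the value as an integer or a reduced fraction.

Pivot element is row 1, column y: 1.
Normalize row 1: new (row 1, RHS) = (16/5)/1 = 16/5.
z-row ← z-row − (-4)·(new row 1): 32/5 − (-4)·(16/5) = 96/5.

96/5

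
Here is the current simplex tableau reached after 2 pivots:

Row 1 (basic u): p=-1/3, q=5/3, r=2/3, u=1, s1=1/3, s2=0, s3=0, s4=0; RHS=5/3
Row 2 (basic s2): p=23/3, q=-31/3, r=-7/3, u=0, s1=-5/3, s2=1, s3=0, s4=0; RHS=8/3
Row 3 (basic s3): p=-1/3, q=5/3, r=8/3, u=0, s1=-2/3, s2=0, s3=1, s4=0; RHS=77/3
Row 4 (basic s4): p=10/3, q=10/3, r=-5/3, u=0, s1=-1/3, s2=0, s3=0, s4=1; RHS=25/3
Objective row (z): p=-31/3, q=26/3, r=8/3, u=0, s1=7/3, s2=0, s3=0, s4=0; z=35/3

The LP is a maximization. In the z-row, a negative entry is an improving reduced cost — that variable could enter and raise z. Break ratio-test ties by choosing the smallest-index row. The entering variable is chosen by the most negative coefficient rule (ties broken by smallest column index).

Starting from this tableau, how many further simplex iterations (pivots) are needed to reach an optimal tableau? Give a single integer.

pivot: p in, s2 out → z = 351/23
pivot: q in, s4 out → z = 241/12
pivot: r in, u out → z = 21
No improving column remains; optimal.

3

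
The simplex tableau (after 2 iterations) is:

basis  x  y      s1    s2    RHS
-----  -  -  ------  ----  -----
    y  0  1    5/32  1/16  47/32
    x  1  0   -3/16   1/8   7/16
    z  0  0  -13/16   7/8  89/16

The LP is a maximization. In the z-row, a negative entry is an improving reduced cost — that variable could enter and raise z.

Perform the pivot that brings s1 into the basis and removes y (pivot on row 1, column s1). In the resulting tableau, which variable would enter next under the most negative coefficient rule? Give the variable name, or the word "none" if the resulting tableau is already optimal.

Pivot element 5/32. New z-row = old z-row − (-13/16)·(row 1/(5/32)).
Updated z-row coefficients: x: 0, y: 26/5, s1: 0, s2: 6/5.
No coefficient is strictly negative; the tableau after this pivot is optimal.

none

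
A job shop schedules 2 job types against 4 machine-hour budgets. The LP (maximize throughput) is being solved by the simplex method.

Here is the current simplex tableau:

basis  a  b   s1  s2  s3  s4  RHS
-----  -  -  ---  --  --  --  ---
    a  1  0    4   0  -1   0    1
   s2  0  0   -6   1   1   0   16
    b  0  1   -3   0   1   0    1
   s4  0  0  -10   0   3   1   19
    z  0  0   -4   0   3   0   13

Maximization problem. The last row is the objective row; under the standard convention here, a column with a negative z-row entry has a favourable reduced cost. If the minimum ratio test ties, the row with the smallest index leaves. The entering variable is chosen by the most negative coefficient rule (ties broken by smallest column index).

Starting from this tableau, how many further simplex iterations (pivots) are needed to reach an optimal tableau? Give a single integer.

1

pivot: s1 in, a out → z = 14
No improving column remains; optimal.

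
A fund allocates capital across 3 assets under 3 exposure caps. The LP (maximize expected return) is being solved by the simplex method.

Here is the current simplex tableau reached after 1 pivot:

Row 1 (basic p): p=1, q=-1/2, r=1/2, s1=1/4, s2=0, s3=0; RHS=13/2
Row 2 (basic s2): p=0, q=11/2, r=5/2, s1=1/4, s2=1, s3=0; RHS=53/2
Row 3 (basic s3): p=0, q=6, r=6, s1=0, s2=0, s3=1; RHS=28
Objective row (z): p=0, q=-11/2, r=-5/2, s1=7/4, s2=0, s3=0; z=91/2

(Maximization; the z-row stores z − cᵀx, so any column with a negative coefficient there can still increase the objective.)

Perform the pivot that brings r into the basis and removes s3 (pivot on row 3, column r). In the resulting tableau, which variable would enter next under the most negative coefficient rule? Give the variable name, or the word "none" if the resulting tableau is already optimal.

q

Pivot element 6. New z-row = old z-row − (-5/2)·(row 3/6).
Updated z-row coefficients: p: 0, q: -3, r: 0, s1: 7/4, s2: 0, s3: 5/12.
The most negative is -3 in column q, so q would enter next.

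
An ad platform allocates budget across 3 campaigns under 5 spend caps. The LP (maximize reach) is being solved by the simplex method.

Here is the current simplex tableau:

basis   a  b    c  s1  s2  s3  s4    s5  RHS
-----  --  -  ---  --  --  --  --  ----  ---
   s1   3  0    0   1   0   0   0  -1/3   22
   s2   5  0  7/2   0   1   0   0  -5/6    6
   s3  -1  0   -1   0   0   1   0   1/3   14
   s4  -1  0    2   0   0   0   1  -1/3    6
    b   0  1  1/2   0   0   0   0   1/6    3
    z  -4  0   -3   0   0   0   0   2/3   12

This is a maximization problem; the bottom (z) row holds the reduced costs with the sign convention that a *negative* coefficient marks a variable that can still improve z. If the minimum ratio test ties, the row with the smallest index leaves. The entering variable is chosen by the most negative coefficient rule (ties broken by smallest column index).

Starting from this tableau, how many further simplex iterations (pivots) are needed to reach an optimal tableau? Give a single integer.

3

pivot: a in, s2 out → z = 84/5
pivot: c in, a out → z = 120/7
pivot: s5 in, b out → z = 35/2
No improving column remains; optimal.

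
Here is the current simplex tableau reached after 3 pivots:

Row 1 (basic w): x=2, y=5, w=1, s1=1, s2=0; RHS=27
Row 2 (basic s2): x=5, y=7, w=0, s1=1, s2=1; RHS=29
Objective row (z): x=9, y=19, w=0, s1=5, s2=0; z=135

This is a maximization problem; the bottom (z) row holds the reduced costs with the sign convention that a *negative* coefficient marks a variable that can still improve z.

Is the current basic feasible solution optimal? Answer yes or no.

yes

No objective-row coefficient is strictly negative, so no entering variable exists; the tableau is optimal.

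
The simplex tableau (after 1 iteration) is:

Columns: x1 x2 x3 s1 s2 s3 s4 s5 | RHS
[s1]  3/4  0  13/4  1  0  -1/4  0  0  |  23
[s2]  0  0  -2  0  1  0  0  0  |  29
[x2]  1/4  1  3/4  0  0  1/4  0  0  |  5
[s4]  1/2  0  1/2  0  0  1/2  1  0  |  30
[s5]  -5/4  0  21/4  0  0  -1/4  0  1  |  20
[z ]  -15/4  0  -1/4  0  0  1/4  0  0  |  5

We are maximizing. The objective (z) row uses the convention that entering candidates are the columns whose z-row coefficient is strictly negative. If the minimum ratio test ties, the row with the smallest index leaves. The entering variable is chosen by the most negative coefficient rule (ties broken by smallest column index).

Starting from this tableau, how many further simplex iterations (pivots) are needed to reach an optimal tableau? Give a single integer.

pivot: x1 in, x2 out → z = 80
No improving column remains; optimal.

1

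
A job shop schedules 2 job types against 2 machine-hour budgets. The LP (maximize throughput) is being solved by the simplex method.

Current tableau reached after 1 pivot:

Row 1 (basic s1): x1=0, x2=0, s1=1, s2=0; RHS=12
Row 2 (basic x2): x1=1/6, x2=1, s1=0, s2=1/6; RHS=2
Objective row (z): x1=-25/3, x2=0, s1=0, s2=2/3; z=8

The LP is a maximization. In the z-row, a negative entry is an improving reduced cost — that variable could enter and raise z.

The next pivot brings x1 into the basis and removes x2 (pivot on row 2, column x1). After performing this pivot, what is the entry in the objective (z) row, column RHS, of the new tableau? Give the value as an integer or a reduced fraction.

Pivot element is row 2, column x1: 1/6.
Normalize row 2: new (row 2, RHS) = 2/(1/6) = 12.
z-row ← z-row − (-25/3)·(new row 2): 8 − (-25/3)·12 = 108.

108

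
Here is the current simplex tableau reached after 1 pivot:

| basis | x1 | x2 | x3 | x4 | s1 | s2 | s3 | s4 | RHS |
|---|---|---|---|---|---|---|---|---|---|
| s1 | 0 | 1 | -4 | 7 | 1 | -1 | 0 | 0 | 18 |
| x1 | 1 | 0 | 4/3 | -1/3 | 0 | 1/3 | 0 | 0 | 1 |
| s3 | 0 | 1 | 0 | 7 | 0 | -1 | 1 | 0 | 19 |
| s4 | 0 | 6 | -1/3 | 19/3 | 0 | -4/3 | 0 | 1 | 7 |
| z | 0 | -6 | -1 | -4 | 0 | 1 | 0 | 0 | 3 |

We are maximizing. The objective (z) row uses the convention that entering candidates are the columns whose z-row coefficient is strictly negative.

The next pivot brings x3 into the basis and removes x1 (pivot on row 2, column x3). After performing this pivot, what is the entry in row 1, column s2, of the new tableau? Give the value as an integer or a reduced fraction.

0

Pivot element is row 2, column x3: 4/3.
Normalize row 2: new (row 2, s2) = (1/3)/(4/3) = 1/4.
row 1 ← row 1 − (-4)·(new row 2): -1 − (-4)·(1/4) = 0.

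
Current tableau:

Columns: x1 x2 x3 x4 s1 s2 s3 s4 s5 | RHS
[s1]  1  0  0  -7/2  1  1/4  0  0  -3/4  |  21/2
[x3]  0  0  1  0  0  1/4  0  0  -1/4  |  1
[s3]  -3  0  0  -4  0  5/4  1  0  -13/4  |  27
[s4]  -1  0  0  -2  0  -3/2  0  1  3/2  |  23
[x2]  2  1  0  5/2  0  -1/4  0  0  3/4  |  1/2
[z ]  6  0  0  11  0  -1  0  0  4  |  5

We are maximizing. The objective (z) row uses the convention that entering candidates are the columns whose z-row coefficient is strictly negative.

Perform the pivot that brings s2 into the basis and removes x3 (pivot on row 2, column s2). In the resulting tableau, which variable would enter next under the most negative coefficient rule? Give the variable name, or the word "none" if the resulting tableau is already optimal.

none

Pivot element 1/4. New z-row = old z-row − (-1)·(row 2/(1/4)).
Updated z-row coefficients: x1: 6, x2: 0, x3: 4, x4: 11, s1: 0, s2: 0, s3: 0, s4: 0, s5: 3.
No coefficient is strictly negative; the tableau after this pivot is optimal.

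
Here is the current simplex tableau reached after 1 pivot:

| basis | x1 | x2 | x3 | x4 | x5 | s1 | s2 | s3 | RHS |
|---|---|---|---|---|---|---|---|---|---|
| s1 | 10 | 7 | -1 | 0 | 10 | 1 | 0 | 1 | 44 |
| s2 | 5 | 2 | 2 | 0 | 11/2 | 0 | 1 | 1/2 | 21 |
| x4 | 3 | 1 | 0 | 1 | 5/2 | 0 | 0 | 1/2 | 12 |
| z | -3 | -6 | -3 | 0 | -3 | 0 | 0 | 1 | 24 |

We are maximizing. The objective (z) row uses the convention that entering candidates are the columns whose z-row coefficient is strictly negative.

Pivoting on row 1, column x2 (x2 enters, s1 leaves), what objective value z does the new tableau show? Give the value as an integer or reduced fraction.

432/7

Minimum ratio for x2: 44/7 = 44/7.
z changes by −(z-row coeff of x2)·ratio = −(-6)·(44/7) = 264/7.
New z = 24 + (264/7) = 432/7.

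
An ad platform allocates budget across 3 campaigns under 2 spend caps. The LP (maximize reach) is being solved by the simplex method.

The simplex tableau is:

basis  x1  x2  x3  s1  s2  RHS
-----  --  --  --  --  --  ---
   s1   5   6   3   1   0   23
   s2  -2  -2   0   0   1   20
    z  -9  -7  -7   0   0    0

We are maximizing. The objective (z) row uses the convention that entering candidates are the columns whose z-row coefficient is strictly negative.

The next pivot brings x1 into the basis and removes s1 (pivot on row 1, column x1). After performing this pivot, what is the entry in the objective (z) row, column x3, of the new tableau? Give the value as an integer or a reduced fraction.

Pivot element is row 1, column x1: 5.
Normalize row 1: new (row 1, x3) = 3/5 = 3/5.
z-row ← z-row − (-9)·(new row 1): -7 − (-9)·(3/5) = -8/5.

-8/5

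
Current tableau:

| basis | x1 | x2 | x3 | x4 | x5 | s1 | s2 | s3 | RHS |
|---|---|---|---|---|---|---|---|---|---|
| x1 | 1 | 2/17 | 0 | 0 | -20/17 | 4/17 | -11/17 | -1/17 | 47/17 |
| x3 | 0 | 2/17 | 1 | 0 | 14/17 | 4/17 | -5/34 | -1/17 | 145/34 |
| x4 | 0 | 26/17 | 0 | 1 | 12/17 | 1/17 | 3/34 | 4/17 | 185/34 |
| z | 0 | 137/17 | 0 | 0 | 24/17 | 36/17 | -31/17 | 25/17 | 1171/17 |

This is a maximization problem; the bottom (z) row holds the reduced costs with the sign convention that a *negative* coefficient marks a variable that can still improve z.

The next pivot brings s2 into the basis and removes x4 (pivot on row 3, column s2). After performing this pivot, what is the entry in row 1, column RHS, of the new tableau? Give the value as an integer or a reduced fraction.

128/3

Pivot element is row 3, column s2: 3/34.
Normalize row 3: new (row 3, RHS) = (185/34)/(3/34) = 185/3.
row 1 ← row 1 − (-11/17)·(new row 3): 47/17 − (-11/17)·(185/3) = 128/3.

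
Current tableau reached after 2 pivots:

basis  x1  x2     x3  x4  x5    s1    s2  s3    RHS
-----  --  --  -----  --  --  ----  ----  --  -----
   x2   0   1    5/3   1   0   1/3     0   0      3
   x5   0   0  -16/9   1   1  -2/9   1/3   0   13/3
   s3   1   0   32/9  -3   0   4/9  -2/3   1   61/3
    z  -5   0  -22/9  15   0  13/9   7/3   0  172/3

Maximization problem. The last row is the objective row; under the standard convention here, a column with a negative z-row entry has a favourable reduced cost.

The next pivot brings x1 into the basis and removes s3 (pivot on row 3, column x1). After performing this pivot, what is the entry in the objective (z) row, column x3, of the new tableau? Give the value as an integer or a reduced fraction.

Pivot element is row 3, column x1: 1.
Normalize row 3: new (row 3, x3) = (32/9)/1 = 32/9.
z-row ← z-row − (-5)·(new row 3): -22/9 − (-5)·(32/9) = 46/3.

46/3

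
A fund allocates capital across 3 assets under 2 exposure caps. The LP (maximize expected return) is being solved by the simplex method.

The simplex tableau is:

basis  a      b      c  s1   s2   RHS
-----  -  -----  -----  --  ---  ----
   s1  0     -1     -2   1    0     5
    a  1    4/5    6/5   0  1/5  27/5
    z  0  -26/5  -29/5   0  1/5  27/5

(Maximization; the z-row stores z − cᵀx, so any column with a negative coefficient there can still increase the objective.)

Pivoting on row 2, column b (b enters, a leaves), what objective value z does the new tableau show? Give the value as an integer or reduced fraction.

81/2

Minimum ratio for b: (27/5)/(4/5) = 27/4.
z changes by −(z-row coeff of b)·ratio = −(-26/5)·(27/4) = 351/10.
New z = 27/5 + (351/10) = 81/2.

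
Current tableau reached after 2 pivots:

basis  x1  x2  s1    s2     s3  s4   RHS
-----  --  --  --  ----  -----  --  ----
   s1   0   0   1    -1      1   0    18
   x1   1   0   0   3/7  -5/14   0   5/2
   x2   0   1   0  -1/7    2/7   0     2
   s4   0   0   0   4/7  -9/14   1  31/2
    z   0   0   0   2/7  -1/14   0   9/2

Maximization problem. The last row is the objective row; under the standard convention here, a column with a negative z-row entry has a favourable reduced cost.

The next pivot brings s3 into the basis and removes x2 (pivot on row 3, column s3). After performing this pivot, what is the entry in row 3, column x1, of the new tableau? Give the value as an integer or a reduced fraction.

0

Pivot element is row 3, column s3: 2/7.
Normalize row 3: new (row 3, x1) = 0/(2/7) = 0.
Row 3 is the pivot row, so the entry is 0.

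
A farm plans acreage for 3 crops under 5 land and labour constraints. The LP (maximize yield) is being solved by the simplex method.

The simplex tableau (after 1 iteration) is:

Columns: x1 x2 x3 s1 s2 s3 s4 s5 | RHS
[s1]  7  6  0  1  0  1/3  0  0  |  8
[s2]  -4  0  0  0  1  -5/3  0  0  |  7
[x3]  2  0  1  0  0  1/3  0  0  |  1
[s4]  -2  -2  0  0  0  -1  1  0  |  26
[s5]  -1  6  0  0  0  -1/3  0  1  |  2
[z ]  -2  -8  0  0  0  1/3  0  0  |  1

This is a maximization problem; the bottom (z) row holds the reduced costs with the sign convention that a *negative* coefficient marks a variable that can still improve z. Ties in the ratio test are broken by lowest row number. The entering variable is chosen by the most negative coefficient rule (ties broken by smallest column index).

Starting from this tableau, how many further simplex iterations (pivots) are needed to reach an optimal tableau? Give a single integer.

pivot: x2 in, s5 out → z = 11/3
pivot: x1 in, x3 out → z = 16/3
No improving column remains; optimal.

2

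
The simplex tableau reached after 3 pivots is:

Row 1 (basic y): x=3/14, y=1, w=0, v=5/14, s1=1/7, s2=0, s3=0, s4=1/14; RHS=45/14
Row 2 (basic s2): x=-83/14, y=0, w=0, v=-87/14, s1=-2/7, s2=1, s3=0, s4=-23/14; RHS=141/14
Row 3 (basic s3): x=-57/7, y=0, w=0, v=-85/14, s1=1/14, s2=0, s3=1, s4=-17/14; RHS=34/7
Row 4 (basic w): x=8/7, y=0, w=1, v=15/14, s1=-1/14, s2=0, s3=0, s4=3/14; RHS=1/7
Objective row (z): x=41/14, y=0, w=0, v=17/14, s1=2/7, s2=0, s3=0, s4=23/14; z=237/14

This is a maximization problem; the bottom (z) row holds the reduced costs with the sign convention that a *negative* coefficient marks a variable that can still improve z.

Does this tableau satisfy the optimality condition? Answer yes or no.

yes

No objective-row coefficient is strictly negative, so no entering variable exists; the tableau is optimal.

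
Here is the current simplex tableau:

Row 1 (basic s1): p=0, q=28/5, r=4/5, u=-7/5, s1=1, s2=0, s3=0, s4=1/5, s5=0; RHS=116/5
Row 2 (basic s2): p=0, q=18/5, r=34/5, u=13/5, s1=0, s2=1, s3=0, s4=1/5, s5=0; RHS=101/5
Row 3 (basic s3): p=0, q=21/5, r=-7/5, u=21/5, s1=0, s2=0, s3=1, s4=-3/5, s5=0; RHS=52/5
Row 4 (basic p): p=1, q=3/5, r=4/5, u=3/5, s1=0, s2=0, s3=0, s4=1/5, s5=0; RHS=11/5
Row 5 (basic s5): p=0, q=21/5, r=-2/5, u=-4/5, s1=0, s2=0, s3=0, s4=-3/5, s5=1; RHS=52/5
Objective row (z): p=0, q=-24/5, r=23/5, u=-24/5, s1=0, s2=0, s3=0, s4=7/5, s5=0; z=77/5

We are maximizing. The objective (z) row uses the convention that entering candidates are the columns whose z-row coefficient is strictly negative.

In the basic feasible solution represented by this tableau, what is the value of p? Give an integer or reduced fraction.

p is basic (row 4); its value is the RHS of that row: 11/5.

11/5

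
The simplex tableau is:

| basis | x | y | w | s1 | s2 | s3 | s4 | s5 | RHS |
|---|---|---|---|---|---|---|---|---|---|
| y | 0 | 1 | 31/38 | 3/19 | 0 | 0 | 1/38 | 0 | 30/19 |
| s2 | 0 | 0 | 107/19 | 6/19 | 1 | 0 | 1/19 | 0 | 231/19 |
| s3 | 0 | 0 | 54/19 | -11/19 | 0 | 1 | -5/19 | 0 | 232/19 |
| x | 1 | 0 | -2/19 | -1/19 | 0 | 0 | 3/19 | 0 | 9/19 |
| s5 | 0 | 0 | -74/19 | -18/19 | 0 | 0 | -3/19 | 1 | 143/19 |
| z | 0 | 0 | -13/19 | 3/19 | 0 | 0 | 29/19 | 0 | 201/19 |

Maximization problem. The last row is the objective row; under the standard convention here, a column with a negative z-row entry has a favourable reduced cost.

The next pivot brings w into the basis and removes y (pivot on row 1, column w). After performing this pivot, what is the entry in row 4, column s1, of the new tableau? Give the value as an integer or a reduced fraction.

-1/31

Pivot element is row 1, column w: 31/38.
Normalize row 1: new (row 1, s1) = (3/19)/(31/38) = 6/31.
row 4 ← row 4 − (-2/19)·(new row 1): -1/19 − (-2/19)·(6/31) = -1/31.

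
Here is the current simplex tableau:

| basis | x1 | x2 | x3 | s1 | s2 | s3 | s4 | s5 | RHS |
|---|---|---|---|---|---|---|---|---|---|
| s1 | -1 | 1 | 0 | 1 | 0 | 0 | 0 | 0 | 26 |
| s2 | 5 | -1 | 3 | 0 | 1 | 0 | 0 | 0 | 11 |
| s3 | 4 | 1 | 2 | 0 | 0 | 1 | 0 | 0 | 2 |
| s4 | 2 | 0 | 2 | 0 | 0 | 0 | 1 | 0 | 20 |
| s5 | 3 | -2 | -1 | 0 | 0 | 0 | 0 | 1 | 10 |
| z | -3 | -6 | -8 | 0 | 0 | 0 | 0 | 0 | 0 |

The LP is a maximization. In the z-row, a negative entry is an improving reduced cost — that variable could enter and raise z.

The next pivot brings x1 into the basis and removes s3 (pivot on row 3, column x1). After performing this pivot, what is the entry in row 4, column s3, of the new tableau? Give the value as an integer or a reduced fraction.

Pivot element is row 3, column x1: 4.
Normalize row 3: new (row 3, s3) = 1/4 = 1/4.
row 4 ← row 4 − 2·(new row 3): 0 − 2·(1/4) = -1/2.

-1/2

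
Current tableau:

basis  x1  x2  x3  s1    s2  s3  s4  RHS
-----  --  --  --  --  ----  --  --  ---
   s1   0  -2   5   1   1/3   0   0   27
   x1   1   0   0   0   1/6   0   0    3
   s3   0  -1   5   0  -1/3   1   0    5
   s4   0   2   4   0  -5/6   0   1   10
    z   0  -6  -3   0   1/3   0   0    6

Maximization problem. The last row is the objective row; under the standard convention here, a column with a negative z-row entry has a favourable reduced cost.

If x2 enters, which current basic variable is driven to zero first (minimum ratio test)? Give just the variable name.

Ratios: row 1 (s1): entry -2 ≤ 0, skip; row 2 (x1): entry 0 ≤ 0, skip; row 3 (s3): entry -1 ≤ 0, skip; row 4 (s4): 10/2 = 5.
Minimum ratio 5 is in the s4 row, so s4 leaves.

s4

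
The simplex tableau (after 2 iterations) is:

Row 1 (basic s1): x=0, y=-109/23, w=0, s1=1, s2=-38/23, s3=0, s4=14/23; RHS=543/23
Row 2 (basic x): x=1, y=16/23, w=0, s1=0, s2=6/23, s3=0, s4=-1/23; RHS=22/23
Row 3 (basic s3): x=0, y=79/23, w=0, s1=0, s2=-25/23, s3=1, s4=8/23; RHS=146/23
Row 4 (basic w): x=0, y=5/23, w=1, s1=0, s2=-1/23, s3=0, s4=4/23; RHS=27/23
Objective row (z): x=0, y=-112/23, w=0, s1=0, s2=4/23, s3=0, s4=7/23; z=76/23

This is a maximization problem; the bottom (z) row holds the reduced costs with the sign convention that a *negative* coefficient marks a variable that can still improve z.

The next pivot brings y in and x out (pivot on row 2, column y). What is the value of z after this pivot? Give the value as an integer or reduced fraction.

10

Minimum ratio for y: (22/23)/(16/23) = 11/8.
z changes by −(z-row coeff of y)·ratio = −(-112/23)·(11/8) = 154/23.
New z = 76/23 + (154/23) = 10.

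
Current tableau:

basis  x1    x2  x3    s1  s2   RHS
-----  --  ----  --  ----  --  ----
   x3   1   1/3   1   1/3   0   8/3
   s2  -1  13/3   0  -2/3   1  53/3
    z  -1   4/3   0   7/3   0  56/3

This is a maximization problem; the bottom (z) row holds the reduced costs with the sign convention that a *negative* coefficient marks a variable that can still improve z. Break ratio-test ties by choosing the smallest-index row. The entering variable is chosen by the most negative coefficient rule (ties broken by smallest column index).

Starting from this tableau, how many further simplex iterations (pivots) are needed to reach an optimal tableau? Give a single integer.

1

pivot: x1 in, x3 out → z = 64/3
No improving column remains; optimal.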